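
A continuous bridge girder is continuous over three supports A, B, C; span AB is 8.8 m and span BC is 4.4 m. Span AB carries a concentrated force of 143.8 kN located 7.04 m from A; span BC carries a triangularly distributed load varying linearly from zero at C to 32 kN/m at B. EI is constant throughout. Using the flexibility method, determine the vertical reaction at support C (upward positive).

Take M_B as the redundant. Released structure: two simple spans AB and BC with a hinge at B.
Rotations at B on the released spans (each span's end-slope, ×1/EI):
  span AB: point load 143.8 at a = 7.04: Pab(L + a)/(6LEI) = 534.5/EI
  span BC: triangular load, peak 32: w₀L³/(45EI) = 60.58/EI
  relative rotation θ_0 = (534.5 + 60.58)/EI = 595.1/EI
A unit hogging moment at B produces rotation L₁/(3EI) + L₂/(3EI) = 4.4/EI.
Slope continuity at B: θ_0 = M_B·4.4/EI, so M_B = 595.1/4.4 = 135.2 kN·m (hogging).
Span BC, ΣM about C: R_B^{BC}·4.4 = 206.5 + 135.2, so R_B^{BC} = 77.67 kN and R_C = 70.4 − 77.67 = -7.272 kN.

R_C = -7.272 kN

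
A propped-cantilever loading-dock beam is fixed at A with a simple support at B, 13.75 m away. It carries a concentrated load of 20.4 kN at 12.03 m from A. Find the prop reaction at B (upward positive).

R_B = 16.59 kN

Remove the prop at B; the released (primary) structure is a cantilever built in at A.
Deflection at B on the released cantilever, summing each load's contribution:
  point load 20.4 at a = 12.03: Pa²(3L − a)/(6EI) = 14378/EI
Tip deflection under a unit load at B: L³/(3EI) = 866.5/EI.
The prop prevents deflection at B: R_B = δ_0/δ_{BB} = 14378/866.5 = 16.59 kN.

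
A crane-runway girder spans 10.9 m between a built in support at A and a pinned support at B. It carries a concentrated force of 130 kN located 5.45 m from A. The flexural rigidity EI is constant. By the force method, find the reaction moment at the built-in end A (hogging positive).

Choose R_B as the redundant. The primary structure is the cantilever fixed at A.
Downward deflection at the released point B due to the loads:
  point load 130 at a = 5.45: Pa²(3L − a)/(6EI) = 17537/EI
Tip deflection under a unit load at B: L³/(3EI) = 431.7/EI.
The prop prevents deflection at B: R_B = δ_0/δ_{BB} = 17537/431.7 = 40.62 kN.
Moment equilibrium about A: M_A = Σ(load moments about A) − R_B·L = 708.5 − 40.62×10.9 = 265.7 kN·m.

M_A = 265.7 kN·m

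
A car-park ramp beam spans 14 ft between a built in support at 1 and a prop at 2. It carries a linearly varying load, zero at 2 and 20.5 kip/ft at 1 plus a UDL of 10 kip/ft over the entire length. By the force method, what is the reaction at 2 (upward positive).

R_2 = 81.2 kip

Choose R_2 as the redundant. The primary structure is the cantilever fixed at 1.
Free-end deflection of the primary structure under the applied loading (downward +):
  triangular load, peak 20.5 at the fixed end: w₀L⁴/(30EI) = 26251/EI
  UDL 10: wL⁴/(8EI) = 48020/EI
  δ_0 = 74271/EI
Flexibility coefficient — unit upward force at 2: δ_{22} = L³/(3EI) = 914.7/EI.
The prop prevents deflection at 2: R_2 = δ_0/δ_{22} = 74271/914.7 = 81.2 kip.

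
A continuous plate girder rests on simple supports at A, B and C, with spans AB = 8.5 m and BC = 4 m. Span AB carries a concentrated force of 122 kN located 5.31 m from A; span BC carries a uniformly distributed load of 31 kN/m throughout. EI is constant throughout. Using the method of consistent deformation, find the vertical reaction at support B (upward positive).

R_B = 194.9 kN

Take M_B as the redundant. Released structure: two simple spans AB and BC with a hinge at B.
Rotations at B on the released spans (each span's end-slope, ×1/EI):
  span AB: point load 122 at a = 5.31: Pab(L + a)/(6LEI) = 559.6/EI
  span BC: UDL 31: wL³/(24EI) = 82.67/EI
  relative rotation θ_0 = (559.6 + 82.67)/EI = 642.3/EI
A unit hogging moment at B produces rotation L₁/(3EI) + L₂/(3EI) = 4.167/EI.
Slope continuity at B: θ_0 = M_B·4.167/EI, so M_B = 642.3/4.167 = 154.1 kN·m (hogging).
Span AB, ΣM about A with M_B applied at B: R_B^{AB}·8.5 = 647.8 + 154.1, so R_B^{AB} = 94.35 kN and R_A = 122 − 94.35 = 27.65 kN.
Span BC, ΣM about C: R_B^{BC}·4 = 248 + 154.1, so R_B^{BC} = 100.5 kN and R_C = 124 − 100.5 = 23.46 kN.
R_B = 94.35 + 100.5 = 194.9 kN.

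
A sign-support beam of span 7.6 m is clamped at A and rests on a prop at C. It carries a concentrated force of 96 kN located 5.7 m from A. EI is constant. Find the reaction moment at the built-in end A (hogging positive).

M_A = 85.5 kN·m

Release the roller at C. Primary structure: cantilever fixed at A.
Primary-structure tip deflection at C by superposition:
  point load 96 at a = 5.7: Pa²(3L − a)/(6EI) = 8889/EI
Flexibility coefficient — unit upward force at C: δ_{CC} = L³/(3EI) = 146.3/EI.
Compatibility at C: δ_0 − R_C·δ_{CC} = 0, so R_C = 8889/146.3 = 60.75 kN.
Moment equilibrium about A: M_A = Σ(load moments about A) − R_C·L = 547.2 − 60.75×7.6 = 85.5 kN·m.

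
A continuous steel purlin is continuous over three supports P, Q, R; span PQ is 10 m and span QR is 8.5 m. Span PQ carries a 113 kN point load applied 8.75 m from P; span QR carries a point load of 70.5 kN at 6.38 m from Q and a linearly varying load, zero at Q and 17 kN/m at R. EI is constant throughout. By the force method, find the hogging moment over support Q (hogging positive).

Take M_Q as the redundant. Released structure: two simple spans PQ and QR with a hinge at Q.
End slopes at the hinge Q, treating each span as simply supported:
  span PQ: point load 113 at a = 8.75: Pab(L + a)/(6LEI) = 386.2/EI
  span QR: point load 70.5 at a = 6.38: Pab(L + b)/(6LEI) = 198.6/EI
  span QR: triangular load, peak 17: 7w₀L³/(360EI) = 203/EI
  relative rotation θ_0 = (386.2 + 401.6)/EI = 787.8/EI
A unit hogging moment at Q produces rotation L₁/(3EI) + L₂/(3EI) = 6.167/EI.
Compatibility: M_Q·(L₁+L₂)/(3EI) = θ_0, giving M_Q = 127.8 kN·m (hogging).

M_Q = 127.8 kN·m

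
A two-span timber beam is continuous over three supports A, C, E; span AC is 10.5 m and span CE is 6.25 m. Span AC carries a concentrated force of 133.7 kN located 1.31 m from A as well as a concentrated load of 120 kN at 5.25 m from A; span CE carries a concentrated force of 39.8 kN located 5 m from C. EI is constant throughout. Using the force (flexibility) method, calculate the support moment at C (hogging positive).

M_C = 211 kN·m

Release continuity at C by inserting a hinge; the redundant is the internal moment M_C. The primary structure is two simply-supported spans AC and CE.
Discontinuity in slope at C on the released structure — sum the simple-span end rotations:
  span AC: point load 133.7 at a = 1.31: Pab(L + a)/(6LEI) = 301.7/EI
  span AC: point load 120 at a = 5.25: Pab(L + a)/(6LEI) = 826.9/EI
  span CE: point load 39.8 at a = 5: Pab(L + b)/(6LEI) = 49.75/EI
  relative rotation θ_0 = (1129 + 49.75)/EI = 1178/EI
A unit hogging moment at C produces rotation L₁/(3EI) + L₂/(3EI) = 5.583/EI.
Compatibility: M_C·(L₁+L₂)/(3EI) = θ_0, giving M_C = 211 kN·m (hogging).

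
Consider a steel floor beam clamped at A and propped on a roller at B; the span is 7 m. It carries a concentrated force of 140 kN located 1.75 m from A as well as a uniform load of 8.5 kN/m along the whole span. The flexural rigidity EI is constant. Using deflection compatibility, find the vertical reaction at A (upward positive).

R_A = 165.2 kN

Choose R_B as the redundant. The primary structure is the cantilever fixed at A.
Deflection at B on the released cantilever, summing each load's contribution:
  point load 140 at a = 1.75: Pa²(3L − a)/(6EI) = 1376/EI
  UDL 8.5: wL⁴/(8EI) = 2551/EI
  δ_0 = 3927/EI
Flexibility coefficient — unit upward force at B: δ_{BB} = L³/(3EI) = 114.3/EI.
Compatibility at B: δ_0 − R_B·δ_{BB} = 0, so R_B = 3927/114.3 = 34.34 kN.
Vertical equilibrium: R_A = ΣP − R_B = 199.5 − 34.34 = 165.2 kN.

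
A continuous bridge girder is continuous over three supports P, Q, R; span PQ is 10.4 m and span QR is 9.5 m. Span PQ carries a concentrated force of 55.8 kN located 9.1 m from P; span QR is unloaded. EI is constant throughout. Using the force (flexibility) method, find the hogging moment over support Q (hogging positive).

Insert a hinge at Q; M_Q is the redundant, and each span becomes simply supported.
Discontinuity in slope at Q on the released structure — sum the simple-span end rotations:
  span PQ: point load 55.8 at a = 9.1: Pab(L + a)/(6LEI) = 206.3/EI
  relative rotation θ_0 = (206.3 + 0)/EI = 206.3/EI
A unit hogging moment at Q produces rotation L₁/(3EI) + L₂/(3EI) = 6.633/EI.
Slope continuity at Q: θ_0 = M_Q·6.633/EI, so M_Q = 206.3/6.633 = 31.1 kN·m (hogging).

M_Q = 31.1 kN·m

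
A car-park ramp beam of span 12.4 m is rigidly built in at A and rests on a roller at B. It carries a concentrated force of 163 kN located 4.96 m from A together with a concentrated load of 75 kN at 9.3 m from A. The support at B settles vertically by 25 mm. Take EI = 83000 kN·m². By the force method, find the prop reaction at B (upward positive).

R_B = 78.1 kN

Choose R_B as the redundant. The primary structure is the cantilever fixed at A.
Deflection at B on the released cantilever, summing each load's contribution:
  point load 163 at a = 4.96: Pa²(3L − a)/(6EI) = 21547/EI
  point load 75 at a = 9.3: Pa²(3L − a)/(6EI) = 30163/EI
  δ_0 = 51711/EI
Flexibility coefficient — unit upward force at B: δ_{BB} = L³/(3EI) = 635.5/EI.
With EI = 83000 kN·m²: δ_0 = 0.62302 m and δ_{BB} = 0.007657 m/kN.
Compatibility — the beam at B must follow the support down by 0.025 m: δ_0 − R_B·δ_{BB} = 0.025, so R_B = (0.62302 − 0.025)/0.007657 = 78.1 kN.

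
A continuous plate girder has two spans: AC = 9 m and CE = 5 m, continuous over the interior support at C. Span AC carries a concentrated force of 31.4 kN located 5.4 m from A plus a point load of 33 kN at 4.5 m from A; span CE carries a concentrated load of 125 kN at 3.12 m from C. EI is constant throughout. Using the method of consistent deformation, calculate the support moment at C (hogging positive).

M_C = 106.7 kN·m

Insert a hinge at C; M_C is the redundant, and each span becomes simply supported.
Discontinuity in slope at C on the released structure — sum the simple-span end rotations:
  span AC: point load 31.4 at a = 5.4: Pab(L + a)/(6LEI) = 162.8/EI
  span AC: point load 33 at a = 4.5: Pab(L + a)/(6LEI) = 167.1/EI
  span CE: point load 125 at a = 3.12: Pab(L + b)/(6LEI) = 168.1/EI
  relative rotation θ_0 = (329.8 + 168.1)/EI = 498/EI
A unit hogging moment at C produces rotation L₁/(3EI) + L₂/(3EI) = 4.667/EI.
Compatibility: M_C·(L₁+L₂)/(3EI) = θ_0, giving M_C = 106.7 kN·m (hogging).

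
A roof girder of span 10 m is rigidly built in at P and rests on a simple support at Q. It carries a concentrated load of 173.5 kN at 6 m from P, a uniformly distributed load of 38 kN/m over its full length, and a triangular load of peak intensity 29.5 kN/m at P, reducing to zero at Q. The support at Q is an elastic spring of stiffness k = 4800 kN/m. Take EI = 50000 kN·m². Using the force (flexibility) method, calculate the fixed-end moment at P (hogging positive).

Choose R_Q as the redundant. The primary structure is the cantilever fixed at P.
Free-end deflection of the primary structure under the applied loading (downward +):
  point load 173.5 at a = 6: Pa²(3L − a)/(6EI) = 24984/EI
  UDL 38: wL⁴/(8EI) = 47500/EI
  triangular load, peak 29.5 at the fixed end: w₀L⁴/(30EI) = 9833/EI
  δ_0 = 82317/EI
Flexibility coefficient — unit upward force at Q: δ_{QQ} = L³/(3EI) = 333.3/EI.
With EI = 50000 kN·m²: δ_0 = 1.6463 m and δ_{QQ} = 0.006667 m/kN.
Compatibility — the spring shortens by R_Q/k under the reaction it provides: δ_0 − R_Q·δ_{QQ} = R_Q/k. With 1/k = 0.000208 m/kN, R_Q = δ_0 / (δ_{QQ} + 1/k) = 1.6463 / (0.006667 + 0.000208) = 239.5 kN.
Moment equilibrium about P: M_P = Σ(load moments about P) − R_Q·L = 3433 − 239.5×10 = 1038 kN·m.

M_P = 1038 kN·m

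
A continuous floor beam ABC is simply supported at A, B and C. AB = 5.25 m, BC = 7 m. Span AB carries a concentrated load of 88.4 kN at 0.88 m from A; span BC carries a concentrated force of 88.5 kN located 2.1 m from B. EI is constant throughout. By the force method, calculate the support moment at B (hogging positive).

Release continuity at B by inserting a hinge; the redundant is the internal moment M_B. The primary structure is two simply-supported spans AB and BC.
End slopes at the hinge B, treating each span as simply supported:
  span AB: point load 88.4 at a = 0.88: Pab(L + a)/(6LEI) = 66.16/EI
  span BC: point load 88.5 at a = 2.1: Pab(L + b)/(6LEI) = 258/EI
  relative rotation θ_0 = (66.16 + 258)/EI = 324.2/EI
A unit hogging moment at B produces rotation L₁/(3EI) + L₂/(3EI) = 4.083/EI.
Slope continuity at B: θ_0 = M_B·4.083/EI, so M_B = 324.2/4.083 = 79.39 kN·m (hogging).

M_B = 79.39 kN·m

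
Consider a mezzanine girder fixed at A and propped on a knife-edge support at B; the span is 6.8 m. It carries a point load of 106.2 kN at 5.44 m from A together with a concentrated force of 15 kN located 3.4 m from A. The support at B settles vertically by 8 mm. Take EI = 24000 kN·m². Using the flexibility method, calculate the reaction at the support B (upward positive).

Release the roller at B. Primary structure: cantilever fixed at A.
Downward deflection at the released point B due to the loads:
  point load 106.2 at a = 5.44: Pa²(3L − a)/(6EI) = 7836/EI
  point load 15 at a = 3.4: Pa²(3L − a)/(6EI) = 491.3/EI
  δ_0 = 8327/EI
Tip deflection under a unit load at B: L³/(3EI) = 104.8/EI.
With EI = 24000 kN·m²: δ_0 = 0.34698 m and δ_{BB} = 0.004367 m/kN.
Compatibility — the beam at B must follow the support down by 0.008 m: δ_0 − R_B·δ_{BB} = 0.008, so R_B = (0.34698 − 0.008)/0.004367 = 77.62 kN.

R_B = 77.62 kN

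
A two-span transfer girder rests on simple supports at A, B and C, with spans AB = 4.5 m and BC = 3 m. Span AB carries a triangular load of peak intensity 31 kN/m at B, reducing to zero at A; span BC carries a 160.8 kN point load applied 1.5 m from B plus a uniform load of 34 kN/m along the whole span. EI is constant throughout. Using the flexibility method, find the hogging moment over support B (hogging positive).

Insert a hinge at B; M_B is the redundant, and each span becomes simply supported.
Discontinuity in slope at B on the released structure — sum the simple-span end rotations:
  span AB: triangular load, peak 31: w₀L³/(45EI) = 62.77/EI
  span BC: point load 160.8 at a = 1.5: Pab(L + b)/(6LEI) = 90.45/EI
  span BC: UDL 34: wL³/(24EI) = 38.25/EI
  relative rotation θ_0 = (62.77 + 128.7)/EI = 191.5/EI
A unit hogging moment at B produces rotation L₁/(3EI) + L₂/(3EI) = 2.5/EI.
Slope continuity at B: θ_0 = M_B·2.5/EI, so M_B = 191.5/2.5 = 76.59 kN·m (hogging).

M_B = 76.59 kN·m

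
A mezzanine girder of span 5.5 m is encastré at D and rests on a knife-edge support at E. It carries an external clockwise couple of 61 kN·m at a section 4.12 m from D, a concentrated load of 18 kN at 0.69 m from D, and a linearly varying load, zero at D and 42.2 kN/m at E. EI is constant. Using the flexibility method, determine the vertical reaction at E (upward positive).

R_E = 79.82 kN

Release the roller at E. Primary structure: cantilever fixed at D.
Primary-structure tip deflection at E by superposition:
  clockwise couple 61 at a = 4.12: M₀a(2L − a)/(2EI) = 864.5/EI
  point load 18 at a = 0.69: Pa²(3L − a)/(6EI) = 22.58/EI
  triangular load, peak 42.2 at the free end: 11w₀L⁴/(120EI) = 3540/EI
  δ_0 = 4427/EI
Flexibility coefficient — unit upward force at E: δ_{EE} = L³/(3EI) = 55.46/EI.
Compatibility at E: δ_0 − R_E·δ_{EE} = 0, so R_E = 4427/55.46 = 79.82 kN.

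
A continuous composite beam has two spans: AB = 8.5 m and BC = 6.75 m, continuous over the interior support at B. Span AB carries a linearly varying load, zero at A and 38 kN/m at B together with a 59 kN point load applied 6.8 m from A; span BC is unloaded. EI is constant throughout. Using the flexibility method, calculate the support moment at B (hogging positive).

M_B = 142.3 kN·m

Take M_B as the redundant. Released structure: two simple spans AB and BC with a hinge at B.
Rotations at B on the released spans (each span's end-slope, ×1/EI):
  span AB: triangular load, peak 38: w₀L³/(45EI) = 518.6/EI
  span AB: point load 59 at a = 6.8: Pab(L + a)/(6LEI) = 204.6/EI
  relative rotation θ_0 = (723.2 + 0)/EI = 723.2/EI
A unit hogging moment at B produces rotation L₁/(3EI) + L₂/(3EI) = 5.083/EI.
Compatibility: M_B·(L₁+L₂)/(3EI) = θ_0, giving M_B = 142.3 kN·m (hogging).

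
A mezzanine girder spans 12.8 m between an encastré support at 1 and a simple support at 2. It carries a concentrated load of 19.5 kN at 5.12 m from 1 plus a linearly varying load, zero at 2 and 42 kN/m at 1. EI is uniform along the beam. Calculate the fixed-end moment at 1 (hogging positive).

Choose R_2 as the redundant. The primary structure is the cantilever fixed at 1.
Free-end deflection of the primary structure under the applied loading (downward +):
  point load 19.5 at a = 5.12: Pa²(3L − a)/(6EI) = 2835/EI
  triangular load, peak 42 at the fixed end: w₀L⁴/(30EI) = 37581/EI
  δ_0 = 40416/EI
Flexibility coefficient — unit upward force at 2: δ_{22} = L³/(3EI) = 699.1/EI.
Compatibility at 2: δ_0 − R_2·δ_{22} = 0, so R_2 = 40416/699.1 = 57.82 kN.
Moment equilibrium about 1: M_1 = Σ(load moments about 1) − R_2·L = 1247 − 57.82×12.8 = 506.7 kN·m.

M_1 = 506.7 kN·m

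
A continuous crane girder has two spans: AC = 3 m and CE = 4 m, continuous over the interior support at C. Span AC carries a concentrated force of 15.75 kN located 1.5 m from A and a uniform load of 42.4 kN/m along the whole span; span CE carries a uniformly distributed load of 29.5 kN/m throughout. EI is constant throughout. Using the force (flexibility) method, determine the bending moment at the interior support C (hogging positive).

Take M_C as the redundant. Released structure: two simple spans AC and CE with a hinge at C.
Rotations at C on the released spans (each span's end-slope, ×1/EI):
  span AC: point load 15.75 at a = 1.5: Pab(L + a)/(6LEI) = 8.859/EI
  span AC: UDL 42.4: wL³/(24EI) = 47.7/EI
  span CE: UDL 29.5: wL³/(24EI) = 78.67/EI
  relative rotation θ_0 = (56.56 + 78.67)/EI = 135.2/EI
A unit hogging moment at C produces rotation L₁/(3EI) + L₂/(3EI) = 2.333/EI.
Compatibility: M_C·(L₁+L₂)/(3EI) = θ_0, giving M_C = 57.95 kN·m (hogging).

M_C = 57.95 kN·m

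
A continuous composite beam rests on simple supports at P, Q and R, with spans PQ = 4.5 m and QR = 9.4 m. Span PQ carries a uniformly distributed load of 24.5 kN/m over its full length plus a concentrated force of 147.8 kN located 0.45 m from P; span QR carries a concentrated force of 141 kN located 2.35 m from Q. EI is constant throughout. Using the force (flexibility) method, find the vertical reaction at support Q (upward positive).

Release continuity at Q by inserting a hinge; the redundant is the internal moment M_Q. The primary structure is two simply-supported spans PQ and QR.
End slopes at the hinge Q, treating each span as simply supported:
  span PQ: UDL 24.5: wL³/(24EI) = 93.02/EI
  span PQ: point load 147.8 at a = 0.45: Pab(L + a)/(6LEI) = 49.38/EI
  span QR: point load 141 at a = 2.35: Pab(L + b)/(6LEI) = 681.3/EI
  relative rotation θ_0 = (142.4 + 681.3)/EI = 823.7/EI
A unit hogging moment at Q produces rotation L₁/(3EI) + L₂/(3EI) = 4.633/EI.
Compatibility: M_Q·(L₁+L₂)/(3EI) = θ_0, giving M_Q = 177.8 kN·m (hogging).
Span PQ, ΣM about P with M_Q applied at Q: R_Q^{PQ}·4.5 = 314.6 + 177.8, so R_Q^{PQ} = 109.4 kN and R_P = 258.1 − 109.4 = 148.6 kN.
Span QR, ΣM about R: R_Q^{QR}·9.4 = 994 + 177.8, so R_Q^{QR} = 124.7 kN and R_R = 141 − 124.7 = 16.34 kN.
R_Q = 109.4 + 124.7 = 234.1 kN.

R_Q = 234.1 kN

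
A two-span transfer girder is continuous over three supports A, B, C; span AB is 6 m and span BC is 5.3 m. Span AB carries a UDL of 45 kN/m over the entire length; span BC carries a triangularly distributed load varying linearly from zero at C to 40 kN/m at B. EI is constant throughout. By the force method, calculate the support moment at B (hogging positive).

M_B = 142.7 kN·m

Insert a hinge at B; M_B is the redundant, and each span becomes simply supported.
Rotations at B on the released spans (each span's end-slope, ×1/EI):
  span AB: UDL 45: wL³/(24EI) = 405/EI
  span BC: triangular load, peak 40: w₀L³/(45EI) = 132.3/EI
  relative rotation θ_0 = (405 + 132.3)/EI = 537.3/EI
A unit hogging moment at B produces rotation L₁/(3EI) + L₂/(3EI) = 3.767/EI.
Slope continuity at B: θ_0 = M_B·3.767/EI, so M_B = 537.3/3.767 = 142.7 kN·m (hogging).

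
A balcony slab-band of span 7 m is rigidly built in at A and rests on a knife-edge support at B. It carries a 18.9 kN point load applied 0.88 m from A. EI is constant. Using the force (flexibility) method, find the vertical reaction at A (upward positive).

R_A = 18.47 kN

Take the reaction at B as the redundant and release it; the primary structure is a cantilever fixed at A.
Downward deflection at the released point B due to the loads:
  point load 18.9 at a = 0.88: Pa²(3L − a)/(6EI) = 49.08/EI
Tip deflection under a unit load at B: L³/(3EI) = 114.3/EI.
The prop prevents deflection at B: R_B = δ_0/δ_{BB} = 49.08/114.3 = 0.4293 kN.
Vertical equilibrium: R_A = ΣP − R_B = 18.9 − 0.4293 = 18.47 kN.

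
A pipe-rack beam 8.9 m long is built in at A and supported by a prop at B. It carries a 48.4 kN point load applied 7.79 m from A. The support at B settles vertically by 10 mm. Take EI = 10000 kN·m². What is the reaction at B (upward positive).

R_B = 38.97 kN

Remove the prop at B; the released (primary) structure is a cantilever built in at A.
Deflection at B on the released cantilever, summing each load's contribution:
  point load 48.4 at a = 7.79: Pa²(3L − a)/(6EI) = 9257/EI
Flexibility coefficient — unit upward force at B: δ_{BB} = L³/(3EI) = 235/EI.
With EI = 10000 kN·m²: δ_0 = 0.92568 m and δ_{BB} = 0.023499 m/kN.
Compatibility — the beam at B must follow the support down by 0.01 m: δ_0 − R_B·δ_{BB} = 0.01, so R_B = (0.92568 − 0.01)/0.023499 = 38.97 kN.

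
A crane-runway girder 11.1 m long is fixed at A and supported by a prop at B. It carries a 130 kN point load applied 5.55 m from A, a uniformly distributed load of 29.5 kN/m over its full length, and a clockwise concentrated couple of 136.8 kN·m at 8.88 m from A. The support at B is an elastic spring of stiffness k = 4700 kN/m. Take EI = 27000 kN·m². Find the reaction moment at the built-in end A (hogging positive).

Choose R_B as the redundant. The primary structure is the cantilever fixed at A.
Downward deflection at the released point B due to the loads:
  point load 130 at a = 5.55: Pa²(3L − a)/(6EI) = 18520/EI
  UDL 29.5: wL⁴/(8EI) = 55979/EI
  clockwise couple 136.8 at a = 8.88: M₀a(2L − a)/(2EI) = 8090/EI
  δ_0 = 82589/EI
Tip deflection under a unit load at B: L³/(3EI) = 455.9/EI.
With EI = 27000 kN·m²: δ_0 = 3.0589 m and δ_{BB} = 0.016884 m/kN.
Compatibility — the spring shortens by R_B/k under the reaction it provides: δ_0 − R_B·δ_{BB} = R_B/k. With 1/k = 0.000213 m/kN, R_B = δ_0 / (δ_{BB} + 1/k) = 3.0589 / (0.016884 + 0.000213) = 178.9 kN.
Moment equilibrium about A: M_A = Σ(load moments about A) − R_B·L = 2676 − 178.9×11.1 = 689.7 kN·m.

M_A = 689.7 kN·m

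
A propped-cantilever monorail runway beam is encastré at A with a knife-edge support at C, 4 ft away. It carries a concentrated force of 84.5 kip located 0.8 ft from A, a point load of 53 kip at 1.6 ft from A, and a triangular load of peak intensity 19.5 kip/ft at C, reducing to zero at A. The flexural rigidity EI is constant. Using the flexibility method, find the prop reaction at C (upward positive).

Remove the prop at C; the released (primary) structure is a cantilever built in at A.
Primary-structure tip deflection at C by superposition:
  point load 84.5 at a = 0.8: Pa²(3L − a)/(6EI) = 100.9/EI
  point load 53 at a = 1.6: Pa²(3L − a)/(6EI) = 235.2/EI
  triangular load, peak 19.5 at the free end: 11w₀L⁴/(120EI) = 457.6/EI
  δ_0 = 793.7/EI
Tip deflection under a unit load at C: L³/(3EI) = 21.33/EI.
Compatibility at C: δ_0 − R_C·δ_{CC} = 0, so R_C = 793.7/21.33 = 37.21 kip.

R_C = 37.21 kip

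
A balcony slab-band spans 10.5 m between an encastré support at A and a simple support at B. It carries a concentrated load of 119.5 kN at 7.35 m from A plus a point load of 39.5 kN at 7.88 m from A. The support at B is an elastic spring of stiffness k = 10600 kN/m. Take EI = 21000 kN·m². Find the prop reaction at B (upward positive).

Take the reaction at B as the redundant and release it; the primary structure is a cantilever fixed at A.
Free-end deflection of the primary structure under the applied loading (downward +):
  point load 119.5 at a = 7.35: Pa²(3L − a)/(6EI) = 25984/EI
  point load 39.5 at a = 7.88: Pa²(3L − a)/(6EI) = 9656/EI
  δ_0 = 35640/EI
Flexibility coefficient — unit upward force at B: δ_{BB} = L³/(3EI) = 385.9/EI.
With EI = 21000 kN·m²: δ_0 = 1.6971 m and δ_{BB} = 0.018375 m/kN.
Compatibility — the spring shortens by R_B/k under the reaction it provides: δ_0 − R_B·δ_{BB} = R_B/k. With 1/k = 0.000094 m/kN, R_B = δ_0 / (δ_{BB} + 1/k) = 1.6971 / (0.018375 + 0.000094) = 91.89 kN.

R_B = 91.89 kN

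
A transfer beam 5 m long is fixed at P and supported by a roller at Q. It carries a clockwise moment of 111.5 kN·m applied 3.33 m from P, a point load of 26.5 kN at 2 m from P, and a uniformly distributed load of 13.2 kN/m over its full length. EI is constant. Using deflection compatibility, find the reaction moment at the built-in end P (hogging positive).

M_P = 29.6 kN·m

Release the roller at Q. Primary structure: cantilever fixed at P.
Free-end deflection of the primary structure under the applied loading (downward +):
  clockwise couple 111.5 at a = 3.33: M₀a(2L − a)/(2EI) = 1238/EI
  point load 26.5 at a = 2: Pa²(3L − a)/(6EI) = 229.7/EI
  UDL 13.2: wL⁴/(8EI) = 1031/EI
  δ_0 = 2499/EI
Tip deflection under a unit load at Q: L³/(3EI) = 41.67/EI.
Compatibility at Q: δ_0 − R_Q·δ_{QQ} = 0, so R_Q = 2499/41.67 = 59.98 kN.
Moment equilibrium about P: M_P = Σ(load moments about P) − R_Q·L = 329.5 − 59.98×5 = 29.6 kN·m.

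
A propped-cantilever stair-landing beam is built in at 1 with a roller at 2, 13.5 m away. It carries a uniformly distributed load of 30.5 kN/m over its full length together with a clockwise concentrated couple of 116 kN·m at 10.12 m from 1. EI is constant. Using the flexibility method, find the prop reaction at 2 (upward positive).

Choose R_2 as the redundant. The primary structure is the cantilever fixed at 1.
Free-end deflection of the primary structure under the applied loading (downward +):
  UDL 30.5: wL⁴/(8EI) = 126632/EI
  clockwise couple 116 at a = 10.12: M₀a(2L − a)/(2EI) = 9908/EI
  δ_0 = 136540/EI
Flexibility coefficient — unit upward force at 2: δ_{22} = L³/(3EI) = 820.1/EI.
Compatibility at 2: δ_0 − R_2·δ_{22} = 0, so R_2 = 136540/820.1 = 166.5 kN.

R_2 = 166.5 kN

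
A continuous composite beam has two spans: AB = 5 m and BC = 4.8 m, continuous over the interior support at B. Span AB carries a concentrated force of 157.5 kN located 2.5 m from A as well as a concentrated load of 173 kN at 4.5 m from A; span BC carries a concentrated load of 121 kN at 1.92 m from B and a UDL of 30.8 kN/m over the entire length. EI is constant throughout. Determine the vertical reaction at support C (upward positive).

R_C = 78.33 kN

Take M_B as the redundant. Released structure: two simple spans AB and BC with a hinge at B.
Rotations at B on the released spans (each span's end-slope, ×1/EI):
  span AB: point load 157.5 at a = 2.5: Pab(L + a)/(6LEI) = 246.1/EI
  span AB: point load 173 at a = 4.5: Pab(L + a)/(6LEI) = 123.3/EI
  span BC: point load 121 at a = 1.92: Pab(L + b)/(6LEI) = 178.4/EI
  span BC: UDL 30.8: wL³/(24EI) = 141.9/EI
  relative rotation θ_0 = (369.4 + 320.3)/EI = 689.7/EI
A unit hogging moment at B produces rotation L₁/(3EI) + L₂/(3EI) = 3.267/EI.
Compatibility: M_B·(L₁+L₂)/(3EI) = θ_0, giving M_B = 211.1 kN·m (hogging).
Span BC, ΣM about C: R_B^{BC}·4.8 = 703.3 + 211.1, so R_B^{BC} = 190.5 kN and R_C = 268.8 − 190.5 = 78.33 kN.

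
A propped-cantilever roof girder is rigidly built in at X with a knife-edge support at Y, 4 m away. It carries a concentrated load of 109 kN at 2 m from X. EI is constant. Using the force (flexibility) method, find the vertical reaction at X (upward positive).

Choose R_Y as the redundant. The primary structure is the cantilever fixed at X.
Deflection at Y on the released cantilever, summing each load's contribution:
  point load 109 at a = 2: Pa²(3L − a)/(6EI) = 726.7/EI
Flexibility coefficient — unit upward force at Y: δ_{YY} = L³/(3EI) = 21.33/EI.
The prop prevents deflection at Y: R_Y = δ_0/δ_{YY} = 726.7/21.33 = 34.06 kN.
Vertical equilibrium: R_X = ΣP − R_Y = 109 − 34.06 = 74.94 kN.

R_X = 74.94 kN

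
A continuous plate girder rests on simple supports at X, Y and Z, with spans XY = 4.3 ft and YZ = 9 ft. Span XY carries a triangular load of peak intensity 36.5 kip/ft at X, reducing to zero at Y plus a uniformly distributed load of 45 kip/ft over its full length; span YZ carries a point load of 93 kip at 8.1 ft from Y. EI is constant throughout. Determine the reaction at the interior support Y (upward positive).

R_Y = 157.8 kip

Insert a hinge at Y; M_Y is the redundant, and each span becomes simply supported.
Discontinuity in slope at Y on the released structure — sum the simple-span end rotations:
  span XY: triangular load, peak 36.5: 7w₀L³/(360EI) = 56.43/EI
  span XY: UDL 45: wL³/(24EI) = 149.1/EI
  span YZ: point load 93 at a = 8.1: Pab(L + b)/(6LEI) = 124.3/EI
  relative rotation θ_0 = (205.5 + 124.3)/EI = 329.8/EI
A unit hogging moment at Y produces rotation L₁/(3EI) + L₂/(3EI) = 4.433/EI.
Slope continuity at Y: θ_0 = M_Y·4.433/EI, so M_Y = 329.8/4.433 = 74.39 kip·ft (hogging).
Span XY, ΣM about X with M_Y applied at Y: R_Y^{XY}·4.3 = 528.5 + 74.39, so R_Y^{XY} = 140.2 kip and R_X = 272 − 140.2 = 131.8 kip.
Span YZ, ΣM about Z: R_Y^{YZ}·9 = 83.7 + 74.39, so R_Y^{YZ} = 17.57 kip and R_Z = 93 − 17.57 = 75.43 kip.
R_Y = 140.2 + 17.57 = 157.8 kip.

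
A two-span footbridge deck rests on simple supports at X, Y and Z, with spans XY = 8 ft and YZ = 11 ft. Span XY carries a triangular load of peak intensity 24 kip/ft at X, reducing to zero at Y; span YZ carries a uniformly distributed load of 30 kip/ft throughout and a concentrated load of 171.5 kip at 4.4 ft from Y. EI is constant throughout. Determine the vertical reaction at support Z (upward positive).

Take M_Y as the redundant. Released structure: two simple spans XY and YZ with a hinge at Y.
Discontinuity in slope at Y on the released structure — sum the simple-span end rotations:
  span XY: triangular load, peak 24: 7w₀L³/(360EI) = 238.9/EI
  span YZ: UDL 30: wL³/(24EI) = 1664/EI
  span YZ: point load 171.5 at a = 4.4: Pab(L + b)/(6LEI) = 1328/EI
  relative rotation θ_0 = (238.9 + 2992)/EI = 3231/EI
A unit hogging moment at Y produces rotation L₁/(3EI) + L₂/(3EI) = 6.333/EI.
Slope continuity at Y: θ_0 = M_Y·6.333/EI, so M_Y = 3231/6.333 = 510.1 kip·ft (hogging).
Span YZ, ΣM about Z: R_Y^{YZ}·11 = 2947 + 510.1, so R_Y^{YZ} = 314.3 kip and R_Z = 501.5 − 314.3 = 187.2 kip.

R_Z = 187.2 kip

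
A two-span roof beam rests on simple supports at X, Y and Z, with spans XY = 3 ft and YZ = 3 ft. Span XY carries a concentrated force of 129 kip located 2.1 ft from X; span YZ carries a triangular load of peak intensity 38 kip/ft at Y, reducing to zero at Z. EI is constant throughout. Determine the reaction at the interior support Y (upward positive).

R_Y = 158.9 kip

Take M_Y as the redundant. Released structure: two simple spans XY and YZ with a hinge at Y.
End slopes at the hinge Y, treating each span as simply supported:
  span XY: point load 129 at a = 2.1: Pab(L + a)/(6LEI) = 69.08/EI
  span YZ: triangular load, peak 38: w₀L³/(45EI) = 22.8/EI
  relative rotation θ_0 = (69.08 + 22.8)/EI = 91.88/EI
A unit hogging moment at Y produces rotation L₁/(3EI) + L₂/(3EI) = 2/EI.
Compatibility: M_Y·(L₁+L₂)/(3EI) = θ_0, giving M_Y = 45.94 kip·ft (hogging).
Span XY, ΣM about X with M_Y applied at Y: R_Y^{XY}·3 = 270.9 + 45.94, so R_Y^{XY} = 105.6 kip and R_X = 129 − 105.6 = 23.39 kip.
Span YZ, ΣM about Z: R_Y^{YZ}·3 = 114 + 45.94, so R_Y^{YZ} = 53.31 kip and R_Z = 57 − 53.31 = 3.687 kip.
R_Y = 105.6 + 53.31 = 158.9 kip.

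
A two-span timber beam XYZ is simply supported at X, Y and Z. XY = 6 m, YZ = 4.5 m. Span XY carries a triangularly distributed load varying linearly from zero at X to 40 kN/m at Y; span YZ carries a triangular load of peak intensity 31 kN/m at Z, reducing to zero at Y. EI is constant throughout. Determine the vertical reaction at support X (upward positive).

Take M_Y as the redundant. Released structure: two simple spans XY and YZ with a hinge at Y.
End slopes at the hinge Y, treating each span as simply supported:
  span XY: triangular load, peak 40: w₀L³/(45EI) = 192/EI
  span YZ: triangular load, peak 31: 7w₀L³/(360EI) = 54.93/EI
  relative rotation θ_0 = (192 + 54.93)/EI = 246.9/EI
A unit hogging moment at Y produces rotation L₁/(3EI) + L₂/(3EI) = 3.5/EI.
Slope continuity at Y: θ_0 = M_Y·3.5/EI, so M_Y = 246.9/3.5 = 70.55 kN·m (hogging).
Span XY, ΣM about X with M_Y applied at Y: R_Y^{XY}·6 = 480 + 70.55, so R_Y^{XY} = 91.76 kN and R_X = 120 − 91.76 = 28.24 kN.

R_X = 28.24 kN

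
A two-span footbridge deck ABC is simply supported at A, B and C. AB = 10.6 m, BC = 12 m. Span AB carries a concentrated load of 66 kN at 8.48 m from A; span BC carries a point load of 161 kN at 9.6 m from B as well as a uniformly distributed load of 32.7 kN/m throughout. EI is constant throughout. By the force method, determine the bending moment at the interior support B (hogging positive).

M_B = 458.3 kN·m

Take M_B as the redundant. Released structure: two simple spans AB and BC with a hinge at B.
Discontinuity in slope at B on the released structure — sum the simple-span end rotations:
  span AB: point load 66 at a = 8.48: Pab(L + a)/(6LEI) = 356/EI
  span BC: point load 161 at a = 9.6: Pab(L + b)/(6LEI) = 741.9/EI
  span BC: UDL 32.7: wL³/(24EI) = 2354/EI
  relative rotation θ_0 = (356 + 3096)/EI = 3452/EI
A unit hogging moment at B produces rotation L₁/(3EI) + L₂/(3EI) = 7.533/EI.
Slope continuity at B: θ_0 = M_B·7.533/EI, so M_B = 3452/7.533 = 458.3 kN·m (hogging).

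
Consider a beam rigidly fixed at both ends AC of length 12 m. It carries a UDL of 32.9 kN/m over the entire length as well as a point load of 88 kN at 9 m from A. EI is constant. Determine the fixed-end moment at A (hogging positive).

M_A = 444.3 kN·m

Take the two fixed-end moments M_A, M_C as redundants; the released structure is the simple span AC.
End rotations of the released simple span under the applied load (×1/EI):
  at A: UDL 32.9: wL³/(24EI) = 2369/EI
  at C: UDL 32.9: wL³/(24EI) = 2369/EI
  at A: point load 88 at a = 9: Pab(L + b)/(6LEI) = 495/EI
  at C: point load 88 at a = 9: Pab(L + a)/(6LEI) = 693/EI
  θ_A0 = 2864/EI,  θ_C0 = 3062/EI
Flexibility coefficients: a unit moment at one end gives L/(3EI) there and L/(6EI) at the far end, so f₁₁ = f₂₂ = 4/EI and f₁₂ = f₂₁ = 2/EI.
Compatibility — zero rotation at each built-in end:
  4 M_A + 2 M_C = 2864
  2 M_A + 4 M_C = 3062
Solving the pair gives M_A = 444.3 kN·m and M_C = 543.3 kN·m (hogging).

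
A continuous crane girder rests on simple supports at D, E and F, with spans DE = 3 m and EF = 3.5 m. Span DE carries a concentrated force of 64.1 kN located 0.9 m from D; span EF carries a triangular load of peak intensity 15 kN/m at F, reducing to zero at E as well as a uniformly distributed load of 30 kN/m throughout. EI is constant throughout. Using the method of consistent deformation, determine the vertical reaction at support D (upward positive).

Release continuity at E by inserting a hinge; the redundant is the internal moment M_E. The primary structure is two simply-supported spans DE and EF.
End slopes at the hinge E, treating each span as simply supported:
  span DE: point load 64.1 at a = 0.9: Pab(L + a)/(6LEI) = 26.25/EI
  span EF: triangular load, peak 15: 7w₀L³/(360EI) = 12.51/EI
  span EF: UDL 30: wL³/(24EI) = 53.59/EI
  relative rotation θ_0 = (26.25 + 66.1)/EI = 92.35/EI
A unit hogging moment at E produces rotation L₁/(3EI) + L₂/(3EI) = 2.167/EI.
Slope continuity at E: θ_0 = M_E·2.167/EI, so M_E = 92.35/2.167 = 42.62 kN·m (hogging).
Span DE, ΣM about D with M_E applied at E: R_E^{DE}·3 = 57.69 + 42.62, so R_E^{DE} = 33.44 kN and R_D = 64.1 − 33.44 = 30.66 kN.

R_D = 30.66 kN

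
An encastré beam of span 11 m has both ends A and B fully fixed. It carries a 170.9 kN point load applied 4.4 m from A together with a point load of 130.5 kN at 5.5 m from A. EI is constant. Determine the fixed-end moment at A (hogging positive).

Take the two fixed-end moments M_A, M_B as redundants; the released structure is the simple span AB.
On the primary (simply-supported) span, the end slopes from the loading are:
  at A: point load 170.9 at a = 4.4: Pab(L + b)/(6LEI) = 1323/EI
  at B: point load 170.9 at a = 4.4: Pab(L + a)/(6LEI) = 1158/EI
  at A: point load 130.5 at a = 5.5: Pab(L + b)/(6LEI) = 986.9/EI
  at B: point load 130.5 at a = 5.5: Pab(L + a)/(6LEI) = 986.9/EI
  θ_A0 = 2310/EI,  θ_B0 = 2145/EI
Flexibility coefficients: a unit moment at one end gives L/(3EI) there and L/(6EI) at the far end, so f₁₁ = f₂₂ = 3.667/EI and f₁₂ = f₂₁ = 1.833/EI.
Compatibility — zero rotation at each built-in end:
  3.667 M_A + 1.833 M_B = 2310
  1.833 M_A + 3.667 M_B = 2145
Solving the pair gives M_A = 450.1 kN·m and M_B = 359.9 kN·m (hogging).

M_A = 450.1 kN·m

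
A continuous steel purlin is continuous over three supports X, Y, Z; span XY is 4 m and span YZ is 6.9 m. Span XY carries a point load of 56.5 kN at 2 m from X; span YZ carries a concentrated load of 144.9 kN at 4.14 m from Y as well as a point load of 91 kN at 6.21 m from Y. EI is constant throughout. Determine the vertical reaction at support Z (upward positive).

Release continuity at Y by inserting a hinge; the redundant is the internal moment M_Y. The primary structure is two simply-supported spans XY and YZ.
Discontinuity in slope at Y on the released structure — sum the simple-span end rotations:
  span XY: point load 56.5 at a = 2: Pab(L + a)/(6LEI) = 56.5/EI
  span YZ: point load 144.9 at a = 4.14: Pab(L + b)/(6LEI) = 386.3/EI
  span YZ: point load 91 at a = 6.21: Pab(L + b)/(6LEI) = 71.49/EI
  relative rotation θ_0 = (56.5 + 457.8)/EI = 514.3/EI
A unit hogging moment at Y produces rotation L₁/(3EI) + L₂/(3EI) = 3.633/EI.
Compatibility: M_Y·(L₁+L₂)/(3EI) = θ_0, giving M_Y = 141.6 kN·m (hogging).
Span YZ, ΣM about Z: R_Y^{YZ}·6.9 = 462.7 + 141.6, so R_Y^{YZ} = 87.58 kN and R_Z = 235.9 − 87.58 = 148.3 kN.

R_Z = 148.3 kN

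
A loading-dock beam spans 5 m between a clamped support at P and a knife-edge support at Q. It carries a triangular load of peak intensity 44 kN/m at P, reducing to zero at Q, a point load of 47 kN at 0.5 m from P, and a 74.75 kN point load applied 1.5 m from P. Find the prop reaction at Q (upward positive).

R_Q = 31.76 kN

Choose R_Q as the redundant. The primary structure is the cantilever fixed at P.
Primary-structure tip deflection at Q by superposition:
  triangular load, peak 44 at the fixed end: w₀L⁴/(30EI) = 916.7/EI
  point load 47 at a = 0.5: Pa²(3L − a)/(6EI) = 28.4/EI
  point load 74.75 at a = 1.5: Pa²(3L − a)/(6EI) = 378.4/EI
  δ_0 = 1323/EI
Flexibility coefficient — unit upward force at Q: δ_{QQ} = L³/(3EI) = 41.67/EI.
Compatibility at Q: δ_0 − R_Q·δ_{QQ} = 0, so R_Q = 1323/41.67 = 31.76 kN.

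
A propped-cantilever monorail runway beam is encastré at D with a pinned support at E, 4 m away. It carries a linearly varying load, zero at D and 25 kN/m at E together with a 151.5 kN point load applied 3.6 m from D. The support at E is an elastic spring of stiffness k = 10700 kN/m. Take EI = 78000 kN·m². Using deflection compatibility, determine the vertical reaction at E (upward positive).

Release the roller at E. Primary structure: cantilever fixed at D.
Downward deflection at the released point E due to the loads:
  triangular load, peak 25 at the free end: 11w₀L⁴/(120EI) = 586.7/EI
  point load 151.5 at a = 3.6: Pa²(3L − a)/(6EI) = 2749/EI
  δ_0 = 3335/EI
Tip deflection under a unit load at E: L³/(3EI) = 21.33/EI.
With EI = 78000 kN·m²: δ_0 = 0.042763 m and δ_{EE} = 0.000274 m/kN.
Compatibility — the spring shortens by R_E/k under the reaction it provides: δ_0 − R_E·δ_{EE} = R_E/k. With 1/k = 0.000093 m/kN, R_E = δ_0 / (δ_{EE} + 1/k) = 0.042763 / (0.000274 + 0.000093) = 116.5 kN.

R_E = 116.5 kN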